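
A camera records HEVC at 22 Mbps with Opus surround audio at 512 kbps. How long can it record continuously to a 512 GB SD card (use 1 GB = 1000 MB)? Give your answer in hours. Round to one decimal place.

Audio: 512 kbps = 0.512 Mbps.
Total bitrate: 22 + 0.512 = 22.512 Mbps.
Capacity: 512 GB = 4,096,000 Mb.
Recording time: 4,096,000 / 22.512 = 181,947 s ≈ 50.5 hours.

50.5 hours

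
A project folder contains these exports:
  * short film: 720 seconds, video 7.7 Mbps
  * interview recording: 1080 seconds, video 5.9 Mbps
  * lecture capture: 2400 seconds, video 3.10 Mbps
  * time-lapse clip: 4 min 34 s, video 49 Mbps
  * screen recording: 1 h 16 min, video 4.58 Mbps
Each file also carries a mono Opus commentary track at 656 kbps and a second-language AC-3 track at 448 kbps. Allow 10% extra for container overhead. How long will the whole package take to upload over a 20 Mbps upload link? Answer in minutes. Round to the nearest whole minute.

Audio total: 656 + 448 = 1104 kbps = 1.104 Mbps.
short film: 8.804 Mbps × 720 s × 1.10 = 6972.8 Mb
interview recording: 7.004 Mbps × 1080 s × 1.10 = 8320.8 Mb
lecture capture: 4.204 Mbps × 2400 s × 1.10 = 11098.6 Mb
time-lapse clip: 50.104 Mbps × 274 s × 1.10 = 15101.3 Mb
screen recording: 5.684 Mbps × 4560 s × 1.10 = 28510.9 Mb
Total: 70004.4 Mb = 8750.5 MB.
At 20 Mbps: 70004.4 / 20 = 3500 s ≈ 58.3 minutes.

58 minutes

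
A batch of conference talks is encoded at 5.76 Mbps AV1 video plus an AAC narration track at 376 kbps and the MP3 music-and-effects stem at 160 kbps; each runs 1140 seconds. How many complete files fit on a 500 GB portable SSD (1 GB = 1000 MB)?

Audio total: 376 + 160 = 536 kbps = 0.536 Mbps.
Total bitrate: 6.296 Mbps.
Per item: 6.296 Mbps × 1140 s = 7,177 Mb = 897.2 MB.
Capacity: 500 GB = 4,000,000 Mb; 557.30 items → 557 complete.

557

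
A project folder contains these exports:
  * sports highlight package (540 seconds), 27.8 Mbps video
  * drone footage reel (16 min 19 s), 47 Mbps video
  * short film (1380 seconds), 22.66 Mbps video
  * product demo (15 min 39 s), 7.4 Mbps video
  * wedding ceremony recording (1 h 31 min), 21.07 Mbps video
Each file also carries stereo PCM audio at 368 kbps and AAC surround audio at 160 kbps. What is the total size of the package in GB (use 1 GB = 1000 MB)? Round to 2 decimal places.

27.40 GB

Audio total: 368 + 160 = 528 kbps = 0.528 Mbps.
sports highlight package: 28.328 Mbps × 540 s = 15297.1 Mb
drone footage reel: 47.528 Mbps × 979 s = 46529.9 Mb
short film: 23.188 Mbps × 1380 s = 31999.4 Mb
product demo: 7.928 Mbps × 939 s = 7444.4 Mb
wedding ceremony recording: 21.598 Mbps × 5460 s = 117925.1 Mb
Total: 219195.9 Mb = 27399.5 MB.
= 27.40 GB.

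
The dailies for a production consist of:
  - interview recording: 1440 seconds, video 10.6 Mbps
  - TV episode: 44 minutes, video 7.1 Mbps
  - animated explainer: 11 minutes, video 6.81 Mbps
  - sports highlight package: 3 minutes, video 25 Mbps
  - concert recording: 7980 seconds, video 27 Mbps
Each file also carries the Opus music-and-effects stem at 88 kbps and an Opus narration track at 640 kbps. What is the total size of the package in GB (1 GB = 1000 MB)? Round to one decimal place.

33.5 GB

Audio total: 88 + 640 = 728 kbps = 0.728 Mbps.
interview recording: 11.328 Mbps × 1440 s = 16312.3 Mb
TV episode: 7.828 Mbps × 2640 s = 20665.9 Mb
animated explainer: 7.538 Mbps × 660 s = 4975.1 Mb
sports highlight package: 25.728 Mbps × 180 s = 4631.0 Mb
concert recording: 27.728 Mbps × 7980 s = 221269.4 Mb
Total: 267853.8 Mb = 33481.7 MB.
= 33.48 GB.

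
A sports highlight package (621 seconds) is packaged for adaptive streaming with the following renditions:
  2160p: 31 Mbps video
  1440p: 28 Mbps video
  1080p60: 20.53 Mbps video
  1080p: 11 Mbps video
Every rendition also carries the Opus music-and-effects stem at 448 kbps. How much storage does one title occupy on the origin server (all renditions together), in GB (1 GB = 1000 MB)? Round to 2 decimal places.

7.17 GB

Audio: 448 kbps = 0.448 Mbps.
Sum of rendition bitrates: (31+0.448) + (28+0.448) + (20.53+0.448) + (11+0.448) = 92.322 Mbps.
× 621 s = 57,332 Mb = 7,166 MB = 7.166 GB.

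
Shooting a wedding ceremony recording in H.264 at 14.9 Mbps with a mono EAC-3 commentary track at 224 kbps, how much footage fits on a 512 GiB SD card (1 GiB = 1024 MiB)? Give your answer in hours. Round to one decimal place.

Audio: 224 kbps = 0.224 Mbps.
Total bitrate: 14.9 + 0.224 = 15.124 Mbps.
Capacity: 512 GiB = 4,398,047 Mb.
Recording time: 4,398,047 / 15.124 = 290,799 s ≈ 80.8 hours.

80.8 hours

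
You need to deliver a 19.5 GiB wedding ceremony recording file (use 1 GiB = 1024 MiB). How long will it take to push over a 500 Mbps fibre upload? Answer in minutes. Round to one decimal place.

5.6 minutes

File: 19.5 GiB = 167503.7 Mb.
At 500 Mbps: 167503.7 / 500 = 335.0 s ≈ 5.58 minutes.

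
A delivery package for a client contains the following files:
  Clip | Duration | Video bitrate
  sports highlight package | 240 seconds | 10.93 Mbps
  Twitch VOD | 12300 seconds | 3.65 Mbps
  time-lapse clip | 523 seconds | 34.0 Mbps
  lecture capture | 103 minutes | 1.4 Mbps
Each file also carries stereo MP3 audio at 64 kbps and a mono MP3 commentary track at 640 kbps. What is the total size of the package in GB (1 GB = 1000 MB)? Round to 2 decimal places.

Audio total: 64 + 640 = 704 kbps = 0.704 Mbps.
sports highlight package: 11.634 Mbps × 240 s = 2792.2 Mb
Twitch VOD: 4.354 Mbps × 12300 s = 53554.2 Mb
time-lapse clip: 34.704 Mbps × 523 s = 18150.2 Mb
lecture capture: 2.104 Mbps × 6180 s = 13002.7 Mb
Total: 87499.3 Mb = 10937.4 MB.
= 10.94 GB.

10.94 GB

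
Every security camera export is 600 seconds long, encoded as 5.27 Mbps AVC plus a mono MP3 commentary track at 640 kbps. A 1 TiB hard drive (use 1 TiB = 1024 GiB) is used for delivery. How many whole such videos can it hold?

Audio: 640 kbps = 0.640 Mbps.
Total bitrate: 5.910 Mbps.
Per item: 5.910 Mbps × 600 s = 3,546 Mb = 443.2 MB.
Capacity: 1 TiB = 8,796,093 Mb; 2480.57 items → 2480 complete.

2480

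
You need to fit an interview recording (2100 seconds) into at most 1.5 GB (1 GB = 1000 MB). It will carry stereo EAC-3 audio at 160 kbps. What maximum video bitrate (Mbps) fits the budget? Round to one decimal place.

5.6 Mbps

Budget: 1.5 GB = 12000.0 Mb.
Total bitrate budget: 12000.0 Mb / 2100 s = 5.714 Mbps.
Audio: 160 kbps = 0.160 Mbps.
Video: 5.714 − 0.160 = 5.554 Mbps.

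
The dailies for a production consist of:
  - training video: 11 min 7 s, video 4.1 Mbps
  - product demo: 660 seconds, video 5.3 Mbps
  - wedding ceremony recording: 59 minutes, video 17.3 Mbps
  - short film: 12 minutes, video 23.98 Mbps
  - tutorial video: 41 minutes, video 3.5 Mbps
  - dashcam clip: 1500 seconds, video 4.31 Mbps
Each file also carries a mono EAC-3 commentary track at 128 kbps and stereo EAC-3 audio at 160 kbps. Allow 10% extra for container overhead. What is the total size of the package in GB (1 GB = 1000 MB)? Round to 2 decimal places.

Audio total: 128 + 160 = 288 kbps = 0.288 Mbps.
training video: 4.388 Mbps × 667 s × 1.10 = 3219.5 Mb
product demo: 5.588 Mbps × 660 s × 1.10 = 4056.9 Mb
wedding ceremony recording: 17.588 Mbps × 3540 s × 1.10 = 68487.7 Mb
short film: 24.268 Mbps × 720 s × 1.10 = 19220.3 Mb
tutorial video: 3.788 Mbps × 2460 s × 1.10 = 10250.3 Mb
dashcam clip: 4.598 Mbps × 1500 s × 1.10 = 7586.7 Mb
Total: 112821.3 Mb = 14102.7 MB.
= 14.10 GB.

14.10 GB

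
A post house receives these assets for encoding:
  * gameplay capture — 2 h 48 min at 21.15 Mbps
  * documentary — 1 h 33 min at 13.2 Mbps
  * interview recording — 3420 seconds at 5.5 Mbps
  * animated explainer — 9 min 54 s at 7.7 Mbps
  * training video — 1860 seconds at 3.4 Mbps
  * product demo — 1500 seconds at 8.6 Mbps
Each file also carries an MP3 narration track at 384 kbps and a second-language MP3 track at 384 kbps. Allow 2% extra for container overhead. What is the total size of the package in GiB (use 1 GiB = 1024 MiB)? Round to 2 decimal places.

Audio total: 384 + 384 = 768 kbps = 0.768 Mbps.
gameplay capture: 21.918 Mbps × 10080 s × 1.02 = 225352.1 Mb
documentary: 13.968 Mbps × 5580 s × 1.02 = 79500.3 Mb
interview recording: 6.268 Mbps × 3420 s × 1.02 = 21865.3 Mb
animated explainer: 8.468 Mbps × 594 s × 1.02 = 5130.6 Mb
training video: 4.168 Mbps × 1860 s × 1.02 = 7907.5 Mb
product demo: 9.368 Mbps × 1500 s × 1.02 = 14333.0 Mb
Total: 354088.8 Mb = 44261.1 MB.
= 41.22 GiB.

41.22 GiB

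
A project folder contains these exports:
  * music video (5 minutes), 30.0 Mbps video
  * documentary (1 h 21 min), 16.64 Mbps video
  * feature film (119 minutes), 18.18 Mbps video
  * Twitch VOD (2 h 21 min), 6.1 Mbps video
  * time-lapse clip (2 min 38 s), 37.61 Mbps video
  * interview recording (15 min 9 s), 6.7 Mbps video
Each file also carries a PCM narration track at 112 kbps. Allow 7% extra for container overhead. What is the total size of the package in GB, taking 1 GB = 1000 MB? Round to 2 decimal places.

38.22 GB

Audio: 112 kbps = 0.112 Mbps.
music video: 30.112 Mbps × 300 s × 1.07 = 9666.0 Mb
documentary: 16.752 Mbps × 4860 s × 1.07 = 87113.8 Mb
feature film: 18.292 Mbps × 7140 s × 1.07 = 139747.2 Mb
Twitch VOD: 6.212 Mbps × 8460 s × 1.07 = 56232.3 Mb
time-lapse clip: 37.722 Mbps × 158 s × 1.07 = 6377.3 Mb
interview recording: 6.812 Mbps × 909 s × 1.07 = 6625.6 Mb
Total: 305762.0 Mb = 38220.3 MB.
= 38.22 GB.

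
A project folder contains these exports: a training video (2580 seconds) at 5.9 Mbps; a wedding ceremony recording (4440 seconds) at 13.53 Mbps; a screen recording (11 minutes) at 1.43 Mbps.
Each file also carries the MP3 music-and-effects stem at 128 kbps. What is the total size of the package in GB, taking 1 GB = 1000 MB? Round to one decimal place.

9.7 GB

Audio: 128 kbps = 0.128 Mbps.
training video: 6.028 Mbps × 2580 s = 15552.2 Mb
wedding ceremony recording: 13.658 Mbps × 4440 s = 60641.5 Mb
screen recording: 1.558 Mbps × 660 s = 1028.3 Mb
Total: 77222.0 Mb = 9652.8 MB.
= 9.653 GB.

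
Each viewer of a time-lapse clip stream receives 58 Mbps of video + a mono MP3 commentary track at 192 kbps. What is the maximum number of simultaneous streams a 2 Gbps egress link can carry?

Audio: 192 kbps = 0.192 Mbps.
Per-viewer media rate: 58.192 Mbps.
2 Gbps = 2,000 Mbps; 2,000 / 58.192 = 34.37 → 34 viewers.

34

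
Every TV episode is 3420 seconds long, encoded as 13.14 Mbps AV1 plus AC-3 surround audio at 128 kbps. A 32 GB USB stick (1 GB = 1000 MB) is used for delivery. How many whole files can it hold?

Audio: 128 kbps = 0.128 Mbps.
Total bitrate: 13.268 Mbps.
Per item: 13.268 Mbps × 3420 s = 45,377 Mb = 5,672 MB.
Capacity: 32 GB = 256,000 Mb; 5.64 items → 5 complete.

5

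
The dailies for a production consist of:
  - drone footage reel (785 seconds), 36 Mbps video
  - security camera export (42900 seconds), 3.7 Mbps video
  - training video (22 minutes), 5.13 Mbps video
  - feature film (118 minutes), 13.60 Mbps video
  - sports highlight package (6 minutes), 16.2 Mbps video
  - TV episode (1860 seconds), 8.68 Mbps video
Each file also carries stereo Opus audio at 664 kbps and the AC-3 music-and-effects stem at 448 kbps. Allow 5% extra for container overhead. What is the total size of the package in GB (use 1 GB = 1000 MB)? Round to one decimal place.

Audio total: 664 + 448 = 1112 kbps = 1.112 Mbps.
drone footage reel: 37.112 Mbps × 785 s × 1.05 = 30589.6 Mb
security camera export: 4.812 Mbps × 42900 s × 1.05 = 216756.5 Mb
training video: 6.242 Mbps × 1320 s × 1.05 = 8651.4 Mb
feature film: 14.712 Mbps × 7080 s × 1.05 = 109369.0 Mb
sports highlight package: 17.312 Mbps × 360 s × 1.05 = 6543.9 Mb
TV episode: 9.792 Mbps × 1860 s × 1.05 = 19123.8 Mb
Total: 391034.2 Mb = 48879.3 MB.
= 48.88 GB.

48.9 GB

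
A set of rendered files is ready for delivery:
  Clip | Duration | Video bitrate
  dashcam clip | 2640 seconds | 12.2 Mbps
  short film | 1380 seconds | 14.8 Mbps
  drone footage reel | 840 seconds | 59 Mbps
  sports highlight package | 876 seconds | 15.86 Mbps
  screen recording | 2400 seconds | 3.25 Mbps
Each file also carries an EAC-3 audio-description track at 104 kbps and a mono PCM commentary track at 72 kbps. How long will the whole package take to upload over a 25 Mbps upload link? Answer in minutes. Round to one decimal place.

Audio total: 104 + 72 = 176 kbps = 0.176 Mbps.
dashcam clip: 12.376 Mbps × 2640 s = 32672.6 Mb
short film: 14.976 Mbps × 1380 s = 20666.9 Mb
drone footage reel: 59.176 Mbps × 840 s = 49707.8 Mb
sports highlight package: 16.036 Mbps × 876 s = 14047.5 Mb
screen recording: 3.426 Mbps × 2400 s = 8222.4 Mb
Total: 125317.3 Mb = 15664.7 MB.
At 25 Mbps: 125317.3 / 25 = 5013 s ≈ 83.5 minutes.

83.5 minutes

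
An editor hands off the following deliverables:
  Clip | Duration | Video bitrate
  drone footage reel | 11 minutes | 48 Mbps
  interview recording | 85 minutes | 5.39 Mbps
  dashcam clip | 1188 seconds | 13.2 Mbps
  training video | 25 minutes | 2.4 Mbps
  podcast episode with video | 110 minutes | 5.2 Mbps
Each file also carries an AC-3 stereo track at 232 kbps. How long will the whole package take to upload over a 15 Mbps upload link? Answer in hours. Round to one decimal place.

Audio: 232 kbps = 0.232 Mbps.
drone footage reel: 48.232 Mbps × 660 s = 31833.1 Mb
interview recording: 5.622 Mbps × 5100 s = 28672.2 Mb
dashcam clip: 13.432 Mbps × 1188 s = 15957.2 Mb
training video: 2.632 Mbps × 1500 s = 3948.0 Mb
podcast episode with video: 5.432 Mbps × 6600 s = 35851.2 Mb
Total: 116261.7 Mb = 14532.7 MB.
At 15 Mbps: 116261.7 / 15 = 7751 s ≈ 2.15 hours.

2.2 hours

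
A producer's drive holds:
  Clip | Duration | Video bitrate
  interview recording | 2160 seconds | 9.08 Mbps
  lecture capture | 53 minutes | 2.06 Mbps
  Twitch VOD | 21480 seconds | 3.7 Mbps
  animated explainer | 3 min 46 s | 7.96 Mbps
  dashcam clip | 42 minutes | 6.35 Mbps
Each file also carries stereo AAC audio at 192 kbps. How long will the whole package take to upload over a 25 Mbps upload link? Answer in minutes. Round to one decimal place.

Audio: 192 kbps = 0.192 Mbps.
interview recording: 9.272 Mbps × 2160 s = 20027.5 Mb
lecture capture: 2.252 Mbps × 3180 s = 7161.4 Mb
Twitch VOD: 3.892 Mbps × 21480 s = 83600.2 Mb
animated explainer: 8.152 Mbps × 226 s = 1842.4 Mb
dashcam clip: 6.542 Mbps × 2520 s = 16485.8 Mb
Total: 129117.2 Mb = 16139.7 MB.
At 25 Mbps: 129117.2 / 25 = 5165 s ≈ 86.1 minutes.

86.1 minutes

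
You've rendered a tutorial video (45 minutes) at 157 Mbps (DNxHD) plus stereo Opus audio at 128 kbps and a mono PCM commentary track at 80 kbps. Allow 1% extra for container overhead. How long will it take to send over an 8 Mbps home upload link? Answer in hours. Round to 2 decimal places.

45 min = 2700 s
Audio total: 128 + 80 = 208 kbps = 0.208 Mbps.
Total bitrate: 157.208 Mbps.
File: 157.208 Mbps × 2700 s = 424461.6 Mb.
With 1% container overhead: ×1.01. → 428706.2 Mb.
At 8 Mbps: 428706.2 / 8 = 53588.3 s ≈ 14.9 hours.

14.89 hours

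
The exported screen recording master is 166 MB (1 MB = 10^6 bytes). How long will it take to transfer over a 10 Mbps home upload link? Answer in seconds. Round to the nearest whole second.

File: 166 MB = 1328.0 Mb.
At 10 Mbps: 1328.0 / 10 = 132.8 s ≈ 133 seconds.

133 seconds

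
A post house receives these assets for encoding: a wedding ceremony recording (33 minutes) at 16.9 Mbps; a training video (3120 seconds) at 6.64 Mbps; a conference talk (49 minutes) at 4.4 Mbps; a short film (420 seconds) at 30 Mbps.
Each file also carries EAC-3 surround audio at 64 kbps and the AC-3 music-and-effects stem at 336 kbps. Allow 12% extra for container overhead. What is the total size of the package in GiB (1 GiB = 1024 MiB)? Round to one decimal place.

Audio total: 64 + 336 = 400 kbps = 0.400 Mbps.
wedding ceremony recording: 17.300 Mbps × 1980 s × 1.12 = 38364.5 Mb
training video: 7.040 Mbps × 3120 s × 1.12 = 24600.6 Mb
conference talk: 4.800 Mbps × 2940 s × 1.12 = 15805.4 Mb
short film: 30.400 Mbps × 420 s × 1.12 = 14300.2 Mb
Total: 93070.7 Mb = 11633.8 MB.
= 10.83 GiB.

10.8 GiB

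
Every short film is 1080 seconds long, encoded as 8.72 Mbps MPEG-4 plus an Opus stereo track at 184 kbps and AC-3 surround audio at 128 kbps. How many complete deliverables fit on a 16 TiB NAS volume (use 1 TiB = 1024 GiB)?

14427

Audio total: 184 + 128 = 312 kbps = 0.312 Mbps.
Total bitrate: 9.032 Mbps.
Per item: 9.032 Mbps × 1080 s = 9,755 Mb = 1,219 MB.
Capacity: 16 TiB = 140,737,488 Mb; 14427.87 items → 14427 complete.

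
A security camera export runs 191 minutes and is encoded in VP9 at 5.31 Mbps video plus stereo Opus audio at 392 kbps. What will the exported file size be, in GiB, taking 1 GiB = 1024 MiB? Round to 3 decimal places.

7.607 GiB

191 min = 11460 s
Audio: 392 kbps = 0.392 Mbps.
Total bitrate: 5.31 + 0.392 = 5.702 Mbps.
Stream data: 5.702 Mbps × 11460 s = 65344.9 Mb.
65,345 Mb = 8,168,115,000 bytes ÷ 1,073,741,824 = 7.607 GiB.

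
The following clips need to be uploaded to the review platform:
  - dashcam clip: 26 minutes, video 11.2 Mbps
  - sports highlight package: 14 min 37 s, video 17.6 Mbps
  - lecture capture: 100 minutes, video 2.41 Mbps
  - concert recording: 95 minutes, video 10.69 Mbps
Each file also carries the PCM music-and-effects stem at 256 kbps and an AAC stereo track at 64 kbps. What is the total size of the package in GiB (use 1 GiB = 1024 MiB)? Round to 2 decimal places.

Audio total: 256 + 64 = 320 kbps = 0.320 Mbps.
dashcam clip: 11.520 Mbps × 1560 s = 17971.2 Mb
sports highlight package: 17.920 Mbps × 877 s = 15715.8 Mb
lecture capture: 2.730 Mbps × 6000 s = 16380.0 Mb
concert recording: 11.010 Mbps × 5700 s = 62757.0 Mb
Total: 112824.0 Mb = 14103.0 MB.
= 13.13 GiB.

13.13 GiB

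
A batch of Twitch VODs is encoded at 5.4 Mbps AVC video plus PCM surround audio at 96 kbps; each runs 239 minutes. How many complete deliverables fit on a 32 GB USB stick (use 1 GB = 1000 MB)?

239 min = 14340 s
Audio: 96 kbps = 0.096 Mbps.
Total bitrate: 5.496 Mbps.
Per item: 5.496 Mbps × 14340 s = 78,813 Mb = 9,852 MB.
Capacity: 32 GB = 256,000 Mb; 3.25 items → 3 complete.

3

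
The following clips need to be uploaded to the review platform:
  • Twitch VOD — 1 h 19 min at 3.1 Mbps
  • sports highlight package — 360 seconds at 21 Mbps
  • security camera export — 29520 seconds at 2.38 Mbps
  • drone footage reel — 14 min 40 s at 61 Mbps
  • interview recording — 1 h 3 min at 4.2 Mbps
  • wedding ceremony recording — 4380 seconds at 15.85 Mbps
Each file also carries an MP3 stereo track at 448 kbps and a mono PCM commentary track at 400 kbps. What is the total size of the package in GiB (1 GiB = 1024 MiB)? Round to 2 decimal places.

Audio total: 448 + 400 = 848 kbps = 0.848 Mbps.
Twitch VOD: 3.948 Mbps × 4740 s = 18713.5 Mb
sports highlight package: 21.848 Mbps × 360 s = 7865.3 Mb
security camera export: 3.228 Mbps × 29520 s = 95290.6 Mb
drone footage reel: 61.848 Mbps × 880 s = 54426.2 Mb
interview recording: 5.048 Mbps × 3780 s = 19081.4 Mb
wedding ceremony recording: 16.698 Mbps × 4380 s = 73137.2 Mb
Total: 268514.3 Mb = 33564.3 MB.
= 31.26 GiB.

31.26 GiB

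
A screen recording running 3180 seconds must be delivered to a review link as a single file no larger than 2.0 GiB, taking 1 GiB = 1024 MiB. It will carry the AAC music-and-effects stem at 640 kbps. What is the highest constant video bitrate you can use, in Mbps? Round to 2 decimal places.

Budget: 2.0 GiB = 17179.9 Mb.
Total bitrate budget: 17179.9 Mb / 3180 s = 5.402 Mbps.
Audio: 640 kbps = 0.640 Mbps.
Video: 5.402 − 0.640 = 4.762 Mbps.

4.76 Mbps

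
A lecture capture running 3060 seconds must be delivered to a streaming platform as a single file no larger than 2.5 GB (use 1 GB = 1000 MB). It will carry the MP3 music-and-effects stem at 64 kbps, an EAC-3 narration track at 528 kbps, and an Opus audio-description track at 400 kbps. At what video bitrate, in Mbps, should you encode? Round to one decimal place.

5.5 Mbps

Budget: 2.5 GB = 20000.0 Mb.
Total bitrate budget: 20000.0 Mb / 3060 s = 6.536 Mbps.
Audio total: 64 + 528 + 400 = 992 kbps = 0.992 Mbps.
Video: 6.536 − 0.992 = 5.544 Mbps.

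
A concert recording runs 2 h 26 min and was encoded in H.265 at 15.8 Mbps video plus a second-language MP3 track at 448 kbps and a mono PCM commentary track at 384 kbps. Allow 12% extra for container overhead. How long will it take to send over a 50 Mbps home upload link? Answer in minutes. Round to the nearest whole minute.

2 h 26 min = 146 min = 8760 s
Audio total: 448 + 384 = 832 kbps = 0.832 Mbps.
Total bitrate: 16.632 Mbps.
File: 16.632 Mbps × 8760 s = 145696.3 Mb.
With 12% container overhead: ×1.12. → 163179.9 Mb.
At 50 Mbps: 163179.9 / 50 = 3263.6 s ≈ 54.4 minutes.

54 minutes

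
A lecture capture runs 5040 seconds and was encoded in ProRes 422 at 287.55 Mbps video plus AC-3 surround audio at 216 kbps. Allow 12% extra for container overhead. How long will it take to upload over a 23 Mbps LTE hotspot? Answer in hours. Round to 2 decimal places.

19.62 hours

Audio: 216 kbps = 0.216 Mbps.
Total bitrate: 287.766 Mbps.
File: 287.766 Mbps × 5040 s = 1450340.6 Mb.
With 12% container overhead: ×1.12. → 1624381.5 Mb.
At 23 Mbps: 1624381.5 / 23 = 70625.3 s ≈ 19.6 hours.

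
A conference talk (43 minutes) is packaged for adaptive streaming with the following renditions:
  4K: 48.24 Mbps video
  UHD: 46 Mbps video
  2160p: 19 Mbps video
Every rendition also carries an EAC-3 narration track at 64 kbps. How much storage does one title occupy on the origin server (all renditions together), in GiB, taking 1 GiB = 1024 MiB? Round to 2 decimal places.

43 min = 2580 s
Audio: 64 kbps = 0.064 Mbps.
Sum of rendition bitrates: (48.24+0.064) + (46+0.064) + (19+0.064) = 113.432 Mbps.
× 2580 s = 292,655 Mb = 36,582 MB = 34.07 GiB.

34.07 GiB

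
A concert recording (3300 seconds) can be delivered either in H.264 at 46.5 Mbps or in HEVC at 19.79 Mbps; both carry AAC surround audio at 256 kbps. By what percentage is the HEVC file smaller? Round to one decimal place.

Audio: 256 kbps = 0.256 Mbps.
H.264: 46.756 Mbps × 3300 s = 154294.8 Mb = 19.287 GB.
HEVC: 20.046 Mbps × 3300 s = 66151.8 Mb = 8.269 GB.
Reduction: (1 − 8.269/19.287) × 100 = 57.13%.

57.1%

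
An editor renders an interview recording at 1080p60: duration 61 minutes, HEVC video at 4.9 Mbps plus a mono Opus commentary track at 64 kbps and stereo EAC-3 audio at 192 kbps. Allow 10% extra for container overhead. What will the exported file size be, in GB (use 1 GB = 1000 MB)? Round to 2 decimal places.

2.59 GB

61 min = 3660 s
Audio total: 64 + 192 = 256 kbps = 0.256 Mbps.
Total bitrate: 4.9 + 0.256 = 5.156 Mbps.
Stream data: 5.156 Mbps × 3660 s = 18871.0 Mb.
With 10% container overhead: ×1.10.
20,758 Mb ÷ 8 = 2,595 MB → 2.595 GB.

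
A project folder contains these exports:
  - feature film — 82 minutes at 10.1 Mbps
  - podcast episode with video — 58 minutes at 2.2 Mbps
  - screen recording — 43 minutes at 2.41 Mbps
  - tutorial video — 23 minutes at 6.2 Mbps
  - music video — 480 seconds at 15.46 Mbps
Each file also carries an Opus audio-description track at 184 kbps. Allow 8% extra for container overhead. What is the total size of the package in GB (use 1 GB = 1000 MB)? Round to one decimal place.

11.1 GB

Audio: 184 kbps = 0.184 Mbps.
feature film: 10.284 Mbps × 4920 s × 1.08 = 54645.1 Mb
podcast episode with video: 2.384 Mbps × 3480 s × 1.08 = 8960.0 Mb
screen recording: 2.594 Mbps × 2580 s × 1.08 = 7227.9 Mb
tutorial video: 6.384 Mbps × 1380 s × 1.08 = 9514.7 Mb
music video: 15.644 Mbps × 480 s × 1.08 = 8109.8 Mb
Total: 88457.6 Mb = 11057.2 MB.
= 11.06 GB.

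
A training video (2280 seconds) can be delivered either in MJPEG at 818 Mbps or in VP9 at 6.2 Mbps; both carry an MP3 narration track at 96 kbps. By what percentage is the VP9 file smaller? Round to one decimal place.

Audio: 96 kbps = 0.096 Mbps.
MJPEG: 818.096 Mbps × 2280 s = 1865258.9 Mb = 233.157 GB.
VP9: 6.296 Mbps × 2280 s = 14354.9 Mb = 1.794 GB.
Reduction: (1 − 1.794/233.157) × 100 = 99.23%.

99.2%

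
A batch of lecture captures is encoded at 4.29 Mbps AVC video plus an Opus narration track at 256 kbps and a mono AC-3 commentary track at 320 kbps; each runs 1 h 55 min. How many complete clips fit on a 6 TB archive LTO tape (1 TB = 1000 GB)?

1429

1 h 55 min = 115 min = 6900 s
Audio total: 256 + 320 = 576 kbps = 0.576 Mbps.
Total bitrate: 4.866 Mbps.
Per item: 4.866 Mbps × 6900 s = 33,575 Mb = 4,197 MB.
Capacity: 6 TB = 48,000,000 Mb; 1429.62 items → 1429 complete.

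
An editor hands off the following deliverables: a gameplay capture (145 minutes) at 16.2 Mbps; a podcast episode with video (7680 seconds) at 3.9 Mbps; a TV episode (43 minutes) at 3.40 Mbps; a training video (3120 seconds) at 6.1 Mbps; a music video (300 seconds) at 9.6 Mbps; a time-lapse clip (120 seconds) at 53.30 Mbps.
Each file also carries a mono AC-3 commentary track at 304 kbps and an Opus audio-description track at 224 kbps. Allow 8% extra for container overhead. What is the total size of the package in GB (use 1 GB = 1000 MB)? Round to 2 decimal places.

Audio total: 304 + 224 = 528 kbps = 0.528 Mbps.
gameplay capture: 16.728 Mbps × 8700 s × 1.08 = 157176.3 Mb
podcast episode with video: 4.428 Mbps × 7680 s × 1.08 = 36727.6 Mb
TV episode: 3.928 Mbps × 2580 s × 1.08 = 10945.0 Mb
training video: 6.628 Mbps × 3120 s × 1.08 = 22333.7 Mb
music video: 10.128 Mbps × 300 s × 1.08 = 3281.5 Mb
time-lapse clip: 53.828 Mbps × 120 s × 1.08 = 6976.1 Mb
Total: 237440.2 Mb = 29680.0 MB.
= 29.68 GB.

29.68 GB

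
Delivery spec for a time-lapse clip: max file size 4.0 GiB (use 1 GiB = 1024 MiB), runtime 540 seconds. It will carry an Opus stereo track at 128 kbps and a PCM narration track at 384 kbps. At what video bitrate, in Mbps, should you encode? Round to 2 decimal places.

Budget: 4.0 GiB = 34359.7 Mb.
Total bitrate budget: 34359.7 Mb / 540 s = 63.629 Mbps.
Audio total: 128 + 384 = 512 kbps = 0.512 Mbps.
Video: 63.629 − 0.512 = 63.117 Mbps.

63.12 Mbps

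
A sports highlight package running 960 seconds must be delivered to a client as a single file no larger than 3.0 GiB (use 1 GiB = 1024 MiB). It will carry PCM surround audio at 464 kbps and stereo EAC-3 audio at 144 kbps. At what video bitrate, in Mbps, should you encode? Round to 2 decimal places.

Budget: 3.0 GiB = 25769.8 Mb.
Total bitrate budget: 25769.8 Mb / 960 s = 26.844 Mbps.
Audio total: 464 + 144 = 608 kbps = 0.608 Mbps.
Video: 26.844 − 0.608 = 26.236 Mbps.

26.24 Mbps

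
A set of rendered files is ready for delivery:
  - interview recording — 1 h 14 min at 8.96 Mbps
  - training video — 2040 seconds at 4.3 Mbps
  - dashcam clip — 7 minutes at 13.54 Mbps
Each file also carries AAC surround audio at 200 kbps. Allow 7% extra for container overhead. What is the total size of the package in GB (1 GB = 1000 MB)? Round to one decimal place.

Audio: 200 kbps = 0.200 Mbps.
interview recording: 9.160 Mbps × 4440 s × 1.07 = 43517.3 Mb
training video: 4.500 Mbps × 2040 s × 1.07 = 9822.6 Mb
dashcam clip: 13.740 Mbps × 420 s × 1.07 = 6174.8 Mb
Total: 59514.7 Mb = 7439.3 MB.
= 7.439 GB.

7.4 GB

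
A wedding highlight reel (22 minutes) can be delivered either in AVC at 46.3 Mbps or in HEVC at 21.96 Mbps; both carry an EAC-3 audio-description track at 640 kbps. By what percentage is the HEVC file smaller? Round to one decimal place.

51.9%

22 min = 1320 s
Audio: 640 kbps = 0.640 Mbps.
AVC: 46.940 Mbps × 1320 s = 61960.8 Mb = 7.213 GiB.
HEVC: 22.600 Mbps × 1320 s = 29832.0 Mb = 3.473 GiB.
Reduction: (1 − 3.473/7.213) × 100 = 51.85%.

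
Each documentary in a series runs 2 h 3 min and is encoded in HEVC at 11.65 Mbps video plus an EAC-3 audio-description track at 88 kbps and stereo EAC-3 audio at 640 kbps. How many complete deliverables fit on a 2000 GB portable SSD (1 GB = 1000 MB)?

175

2 h 3 min = 123 min = 7380 s
Audio total: 88 + 640 = 728 kbps = 0.728 Mbps.
Total bitrate: 12.378 Mbps.
Per item: 12.378 Mbps × 7380 s = 91,350 Mb = 11,419 MB.
Capacity: 2000 GB = 16,000,000 Mb; 175.15 items → 175 complete.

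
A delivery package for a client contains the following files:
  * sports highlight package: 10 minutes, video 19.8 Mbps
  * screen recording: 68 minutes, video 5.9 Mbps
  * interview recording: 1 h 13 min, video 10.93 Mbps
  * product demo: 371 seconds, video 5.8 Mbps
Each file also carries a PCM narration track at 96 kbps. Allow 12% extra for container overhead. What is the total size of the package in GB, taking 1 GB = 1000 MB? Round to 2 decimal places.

Audio: 96 kbps = 0.096 Mbps.
sports highlight package: 19.896 Mbps × 600 s × 1.12 = 13370.1 Mb
screen recording: 5.996 Mbps × 4080 s × 1.12 = 27399.3 Mb
interview recording: 11.026 Mbps × 4380 s × 1.12 = 54089.1 Mb
product demo: 5.896 Mbps × 371 s × 1.12 = 2449.9 Mb
Total: 97308.5 Mb = 12163.6 MB.
= 12.16 GB.

12.16 GB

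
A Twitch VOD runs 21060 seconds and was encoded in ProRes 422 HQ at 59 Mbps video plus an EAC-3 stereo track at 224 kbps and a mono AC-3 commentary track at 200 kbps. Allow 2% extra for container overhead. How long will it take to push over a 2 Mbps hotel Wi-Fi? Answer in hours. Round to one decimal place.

Audio total: 224 + 200 = 424 kbps = 0.424 Mbps.
Total bitrate: 59.424 Mbps.
File: 59.424 Mbps × 21060 s = 1251469.4 Mb.
With 2% container overhead: ×1.02. → 1276498.8 Mb.
At 2 Mbps: 1276498.8 / 2 = 638249.4 s ≈ 177 hours.

177.3 hours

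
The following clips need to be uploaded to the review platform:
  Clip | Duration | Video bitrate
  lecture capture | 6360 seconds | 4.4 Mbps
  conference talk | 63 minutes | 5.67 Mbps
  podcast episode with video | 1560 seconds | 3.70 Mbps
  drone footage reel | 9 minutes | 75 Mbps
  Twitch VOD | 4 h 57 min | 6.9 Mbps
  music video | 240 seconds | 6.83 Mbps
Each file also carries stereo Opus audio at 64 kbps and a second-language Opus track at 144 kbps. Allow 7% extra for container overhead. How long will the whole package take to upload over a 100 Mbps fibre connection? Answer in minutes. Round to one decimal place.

40.4 minutes

Audio total: 64 + 144 = 208 kbps = 0.208 Mbps.
lecture capture: 4.608 Mbps × 6360 s × 1.07 = 31358.4 Mb
conference talk: 5.878 Mbps × 3780 s × 1.07 = 23774.2 Mb
podcast episode with video: 3.908 Mbps × 1560 s × 1.07 = 6523.2 Mb
drone footage reel: 75.208 Mbps × 540 s × 1.07 = 43455.2 Mb
Twitch VOD: 7.108 Mbps × 17820 s × 1.07 = 135531.1 Mb
music video: 7.038 Mbps × 240 s × 1.07 = 1807.4 Mb
Total: 242449.4 Mb = 30306.2 MB.
At 100 Mbps: 242449.4 / 100 = 2424 s ≈ 40.4 minutes.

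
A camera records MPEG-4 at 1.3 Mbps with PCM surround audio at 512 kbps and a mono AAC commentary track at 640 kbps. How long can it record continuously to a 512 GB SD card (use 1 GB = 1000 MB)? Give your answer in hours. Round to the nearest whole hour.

Audio total: 512 + 640 = 1152 kbps = 1.152 Mbps.
Total bitrate: 1.3 + 1.152 = 2.452 Mbps.
Capacity: 512 GB = 4,096,000 Mb.
Recording time: 4,096,000 / 2.452 = 1,670,473 s ≈ 464 hours.

464 hours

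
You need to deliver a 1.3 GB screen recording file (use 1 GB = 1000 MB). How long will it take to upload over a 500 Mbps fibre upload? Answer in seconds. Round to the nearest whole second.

21 seconds

File: 1.3 GB = 10400.0 Mb.
At 500 Mbps: 10400.0 / 500 = 20.8 s ≈ 20.8 seconds.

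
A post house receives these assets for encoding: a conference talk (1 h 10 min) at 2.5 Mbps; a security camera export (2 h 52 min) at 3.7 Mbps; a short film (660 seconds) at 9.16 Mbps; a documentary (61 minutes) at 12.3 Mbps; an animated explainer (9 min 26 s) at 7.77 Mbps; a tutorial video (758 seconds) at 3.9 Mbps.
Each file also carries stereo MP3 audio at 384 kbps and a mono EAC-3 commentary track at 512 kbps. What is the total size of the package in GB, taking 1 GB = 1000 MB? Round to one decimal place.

Audio total: 384 + 512 = 896 kbps = 0.896 Mbps.
conference talk: 3.396 Mbps × 4200 s = 14263.2 Mb
security camera export: 4.596 Mbps × 10320 s = 47430.7 Mb
short film: 10.056 Mbps × 660 s = 6637.0 Mb
documentary: 13.196 Mbps × 3660 s = 48297.4 Mb
animated explainer: 8.666 Mbps × 566 s = 4905.0 Mb
tutorial video: 4.796 Mbps × 758 s = 3635.4 Mb
Total: 125168.6 Mb = 15646.1 MB.
= 15.65 GB.

15.6 GB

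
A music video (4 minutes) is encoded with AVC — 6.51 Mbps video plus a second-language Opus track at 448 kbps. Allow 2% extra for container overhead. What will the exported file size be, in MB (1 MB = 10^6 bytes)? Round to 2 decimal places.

212.91 MB

4 min = 240 s
Audio: 448 kbps = 0.448 Mbps.
Total bitrate: 6.51 + 0.448 = 6.958 Mbps.
Stream data: 6.958 Mbps × 240 s = 1669.9 Mb.
With 2% container overhead: ×1.02.
1,703 Mb ÷ 8 = 212.9 MB → 212.9 MB.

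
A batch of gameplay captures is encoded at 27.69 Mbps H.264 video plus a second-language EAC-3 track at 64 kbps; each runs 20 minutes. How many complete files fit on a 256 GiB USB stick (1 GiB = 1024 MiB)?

66

20 min = 1200 s
Audio: 64 kbps = 0.064 Mbps.
Total bitrate: 27.754 Mbps.
Per item: 27.754 Mbps × 1200 s = 33,305 Mb = 4,163 MB.
Capacity: 256 GiB = 2,199,023 Mb; 66.03 items → 66 complete.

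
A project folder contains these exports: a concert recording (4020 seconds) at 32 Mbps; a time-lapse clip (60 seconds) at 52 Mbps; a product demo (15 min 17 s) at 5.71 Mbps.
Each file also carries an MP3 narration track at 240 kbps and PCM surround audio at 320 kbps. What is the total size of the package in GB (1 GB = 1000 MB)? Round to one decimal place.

Audio total: 240 + 320 = 560 kbps = 0.560 Mbps.
concert recording: 32.560 Mbps × 4020 s = 130891.2 Mb
time-lapse clip: 52.560 Mbps × 60 s = 3153.6 Mb
product demo: 6.270 Mbps × 917 s = 5749.6 Mb
Total: 139794.4 Mb = 17474.3 MB.
= 17.47 GB.

17.5 GB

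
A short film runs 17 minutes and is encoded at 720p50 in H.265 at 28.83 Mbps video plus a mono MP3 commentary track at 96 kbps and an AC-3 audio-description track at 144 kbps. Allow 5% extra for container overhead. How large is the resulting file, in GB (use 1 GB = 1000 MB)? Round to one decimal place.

17 min = 1020 s
Audio total: 96 + 144 = 240 kbps = 0.240 Mbps.
Total bitrate: 28.83 + 0.240 = 29.070 Mbps.
Stream data: 29.070 Mbps × 1020 s = 29651.4 Mb.
With 5% container overhead: ×1.05.
31,134 Mb ÷ 8 = 3,892 MB → 3.892 GB.

3.9 GB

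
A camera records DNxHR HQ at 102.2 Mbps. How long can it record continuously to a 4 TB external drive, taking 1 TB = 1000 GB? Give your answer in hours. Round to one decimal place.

Capacity: 4 TB = 32,000,000 Mb.
Recording time: 32,000,000 / 102.200 = 313,112 s ≈ 87.0 hours.

87.0 hours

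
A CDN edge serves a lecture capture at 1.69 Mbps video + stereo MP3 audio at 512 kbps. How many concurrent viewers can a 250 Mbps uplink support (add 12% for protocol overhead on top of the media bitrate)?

Audio: 512 kbps = 0.512 Mbps.
Per-viewer media rate: 2.202 Mbps.
On the wire with 12% overhead: 2.466 Mbps.
250 Mbps = 250.0 Mbps; 250.0 / 2.466 = 101.37 → 101 viewers.

101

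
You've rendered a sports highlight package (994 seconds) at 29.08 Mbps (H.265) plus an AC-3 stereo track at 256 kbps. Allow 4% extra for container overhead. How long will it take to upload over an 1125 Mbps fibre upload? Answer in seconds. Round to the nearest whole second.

Audio: 256 kbps = 0.256 Mbps.
Total bitrate: 29.336 Mbps.
File: 29.336 Mbps × 994 s = 29160.0 Mb.
With 4% container overhead: ×1.04. → 30326.4 Mb.
At 1125 Mbps: 30326.4 / 1125 = 27.0 s ≈ 27 seconds.

27 seconds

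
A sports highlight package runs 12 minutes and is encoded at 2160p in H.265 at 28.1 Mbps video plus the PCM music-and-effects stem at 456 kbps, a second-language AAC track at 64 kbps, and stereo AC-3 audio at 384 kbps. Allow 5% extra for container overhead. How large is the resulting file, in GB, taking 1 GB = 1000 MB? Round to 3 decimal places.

12 min = 720 s
Audio total: 456 + 64 + 384 = 904 kbps = 0.904 Mbps.
Total bitrate: 28.1 + 0.904 = 29.004 Mbps.
Stream data: 29.004 Mbps × 720 s = 20882.9 Mb.
With 5% container overhead: ×1.05.
21,927 Mb ÷ 8 = 2,741 MB → 2.741 GB.

2.741 GB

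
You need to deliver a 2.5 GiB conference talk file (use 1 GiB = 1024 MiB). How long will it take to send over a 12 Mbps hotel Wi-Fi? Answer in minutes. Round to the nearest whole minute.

File: 2.5 GiB = 21474.8 Mb.
At 12 Mbps: 21474.8 / 12 = 1789.6 s ≈ 29.8 minutes.

30 minutes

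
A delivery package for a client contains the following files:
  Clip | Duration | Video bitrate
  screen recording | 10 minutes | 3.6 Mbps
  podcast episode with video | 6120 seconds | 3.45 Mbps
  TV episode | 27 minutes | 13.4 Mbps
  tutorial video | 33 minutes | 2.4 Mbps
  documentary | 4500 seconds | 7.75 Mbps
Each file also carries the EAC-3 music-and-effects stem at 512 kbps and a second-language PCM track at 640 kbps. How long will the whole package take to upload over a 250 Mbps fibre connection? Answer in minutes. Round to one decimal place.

6.8 minutes

Audio total: 512 + 640 = 1152 kbps = 1.152 Mbps.
screen recording: 4.752 Mbps × 600 s = 2851.2 Mb
podcast episode with video: 4.602 Mbps × 6120 s = 28164.2 Mb
TV episode: 14.552 Mbps × 1620 s = 23574.2 Mb
tutorial video: 3.552 Mbps × 1980 s = 7033.0 Mb
documentary: 8.902 Mbps × 4500 s = 40059.0 Mb
Total: 101681.6 Mb = 12710.2 MB.
At 250 Mbps: 101681.6 / 250 = 407 s ≈ 6.78 minutes.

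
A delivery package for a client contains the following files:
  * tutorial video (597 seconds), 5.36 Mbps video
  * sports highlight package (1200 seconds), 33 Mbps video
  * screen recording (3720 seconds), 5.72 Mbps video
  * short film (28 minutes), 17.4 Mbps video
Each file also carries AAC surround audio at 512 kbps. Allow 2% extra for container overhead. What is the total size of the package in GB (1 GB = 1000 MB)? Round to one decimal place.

Audio: 512 kbps = 0.512 Mbps.
tutorial video: 5.872 Mbps × 597 s × 1.02 = 3575.7 Mb
sports highlight package: 33.512 Mbps × 1200 s × 1.02 = 41018.7 Mb
screen recording: 6.232 Mbps × 3720 s × 1.02 = 23646.7 Mb
short film: 17.912 Mbps × 1680 s × 1.02 = 30694.0 Mb
Total: 98935.1 Mb = 12366.9 MB.
= 12.37 GB.

12.4 GB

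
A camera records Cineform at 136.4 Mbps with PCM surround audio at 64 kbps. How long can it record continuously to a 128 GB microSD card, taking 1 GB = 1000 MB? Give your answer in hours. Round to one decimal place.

Audio: 64 kbps = 0.064 Mbps.
Total bitrate: 136.4 + 0.064 = 136.464 Mbps.
Capacity: 128 GB = 1,024,000 Mb.
Recording time: 1,024,000 / 136.464 = 7,504 s ≈ 2.08 hours.

2.1 hours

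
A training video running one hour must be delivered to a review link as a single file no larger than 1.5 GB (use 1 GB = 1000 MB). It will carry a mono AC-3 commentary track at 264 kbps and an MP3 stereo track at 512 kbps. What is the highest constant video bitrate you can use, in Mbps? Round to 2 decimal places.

2.56 Mbps

Budget: 1.5 GB = 12000.0 Mb.
1 h = 3600 s
Total bitrate budget: 12000.0 Mb / 3600 s = 3.333 Mbps.
Audio total: 264 + 512 = 776 kbps = 0.776 Mbps.
Video: 3.333 − 0.776 = 2.557 Mbps.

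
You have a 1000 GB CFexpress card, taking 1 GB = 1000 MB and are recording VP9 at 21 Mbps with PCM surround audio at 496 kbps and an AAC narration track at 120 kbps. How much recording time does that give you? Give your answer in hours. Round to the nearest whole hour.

Audio total: 496 + 120 = 616 kbps = 0.616 Mbps.
Total bitrate: 21 + 0.616 = 21.616 Mbps.
Capacity: 1000 GB = 8,000,000 Mb.
Recording time: 8,000,000 / 21.616 = 370,096 s ≈ 103 hours.

103 hours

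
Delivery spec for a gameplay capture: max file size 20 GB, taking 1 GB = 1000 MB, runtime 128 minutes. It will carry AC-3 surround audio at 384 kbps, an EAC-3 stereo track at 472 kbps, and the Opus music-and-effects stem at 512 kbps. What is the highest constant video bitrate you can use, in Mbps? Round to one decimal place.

Budget: 20 GB = 160000.0 Mb.
128 min = 7680 s
Total bitrate budget: 160000.0 Mb / 7680 s = 20.833 Mbps.
Audio total: 384 + 472 + 512 = 1368 kbps = 1.368 Mbps.
Video: 20.833 − 1.368 = 19.465 Mbps.

19.5 Mbps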